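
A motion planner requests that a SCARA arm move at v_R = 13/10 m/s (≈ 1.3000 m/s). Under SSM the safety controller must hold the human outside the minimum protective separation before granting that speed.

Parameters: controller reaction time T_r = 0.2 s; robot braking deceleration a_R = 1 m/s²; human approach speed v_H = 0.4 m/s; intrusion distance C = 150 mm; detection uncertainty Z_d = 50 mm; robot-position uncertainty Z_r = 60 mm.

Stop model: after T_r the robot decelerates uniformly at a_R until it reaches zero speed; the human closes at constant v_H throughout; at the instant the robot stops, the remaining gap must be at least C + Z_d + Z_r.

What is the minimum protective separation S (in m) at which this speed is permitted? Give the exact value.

S_min = 393/200 m = 1.9650 m

T_s = v_R/a_R = (13/10)/1 = 1.3000 s
reaction-phase robot travel = 1.3000·0.2000 = 0.2600 m
braking distance = 1.3000²/(2·1.0000) = 0.8450 m
human closes 0.4000·1.5000 = 0.6000 m
C+Z_d+Z_r = 0.1500+0.0500+0.0600 = 0.2600 m
S_min ≈ 0.2600+0.8450+0.6000+0.2600  ⇒  S_min = 393/200 m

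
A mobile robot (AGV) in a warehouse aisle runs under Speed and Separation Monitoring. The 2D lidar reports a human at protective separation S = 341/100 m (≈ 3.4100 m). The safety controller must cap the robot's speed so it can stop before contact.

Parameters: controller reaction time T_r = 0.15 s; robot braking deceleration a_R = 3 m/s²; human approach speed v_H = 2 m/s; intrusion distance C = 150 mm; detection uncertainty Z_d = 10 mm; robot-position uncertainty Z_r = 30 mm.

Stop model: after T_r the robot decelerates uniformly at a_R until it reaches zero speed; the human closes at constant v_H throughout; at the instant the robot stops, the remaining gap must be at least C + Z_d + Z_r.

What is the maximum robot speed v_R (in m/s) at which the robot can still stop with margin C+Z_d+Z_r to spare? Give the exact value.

collect terms ⇒ (1/6)·v_R² + (49/60)·v_R + (-73/25) = 0
  disc = (49/60)² − 4·(1/6)·(-73/25) = 9409/3600 ; √disc = 97/60
  v_R = (−(49/60) + 97/60) / (2·(1/6)) = 12/5 m/s
check:
braking lasts T_s = (12/5)/3 = 0.8000 s
robot in T_r: 2.4000·0.1500 = 0.3600 m
robot under decel: 2.4000²/(2·3.0000) = 0.9600 m
person approaches 2.0000·(0.1500+0.8000) = 1.9000 m
C+Z_d+Z_r = 0.1500+0.0100+0.0300 = 0.1900 m
sum ≈ 0.3600+0.9600+1.9000+0.1900 ≈ 3.4100 m = S ✓

v_R_max = 12/5 m/s = 2.4000 m/s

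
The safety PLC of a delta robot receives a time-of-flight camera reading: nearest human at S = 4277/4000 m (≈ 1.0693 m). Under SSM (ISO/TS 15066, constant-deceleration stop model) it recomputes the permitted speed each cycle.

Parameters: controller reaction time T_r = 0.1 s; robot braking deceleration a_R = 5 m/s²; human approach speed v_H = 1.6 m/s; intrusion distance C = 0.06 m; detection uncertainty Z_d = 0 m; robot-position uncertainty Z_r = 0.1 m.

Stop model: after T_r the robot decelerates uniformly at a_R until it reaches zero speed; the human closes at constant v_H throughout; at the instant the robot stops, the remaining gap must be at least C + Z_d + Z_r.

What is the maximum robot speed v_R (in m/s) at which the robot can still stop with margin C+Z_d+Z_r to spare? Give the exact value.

collect terms ⇒ (1/10)·v_R² + (21/50)·v_R + (-2997/4000) = 0
  disc = (21/50)² − 4·(1/10)·(-2997/4000) = 4761/10000 ; √disc = 69/100
  v_R = (−(21/50) + 69/100) / (2·(1/10)) = 27/20 m/s
check:
T_s = v_R/a_R = (27/20)/5 = 0.2700 s
reaction-phase robot travel = 1.3500·0.1000 = 0.1350 m
robot covers 1.3500·0.2700 − ½·5.0000·0.2700² = 0.1822 m while stopping
human over T_r+T_s: 1.6000·(0.1000+0.2700) = 0.5920 m
C+Z_d+Z_r = 0.0600+0.0000+0.1000 = 0.1600 m
sum ≈ 0.1350+0.1822+0.5920+0.1600 ≈ 1.0693 m = S ✓

v_R_max = 27/20 m/s = 1.3500 m/s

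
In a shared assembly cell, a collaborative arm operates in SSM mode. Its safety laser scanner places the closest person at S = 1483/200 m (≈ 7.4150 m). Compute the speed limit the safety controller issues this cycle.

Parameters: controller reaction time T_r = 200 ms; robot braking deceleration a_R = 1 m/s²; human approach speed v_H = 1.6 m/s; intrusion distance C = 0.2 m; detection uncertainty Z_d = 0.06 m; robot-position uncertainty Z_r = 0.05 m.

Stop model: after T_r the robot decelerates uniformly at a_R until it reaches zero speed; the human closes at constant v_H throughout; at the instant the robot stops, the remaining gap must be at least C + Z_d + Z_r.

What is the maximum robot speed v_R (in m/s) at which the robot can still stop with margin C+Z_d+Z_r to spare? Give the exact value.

v_R_max = 23/10 m/s = 2.3000 m/s

at the boundary: (1/2)·v² + (9/5)·v + (-1357/200) = 0
  disc = (9/5)² − 4·(1/2)·(-1357/200) = 1681/100 ; √disc = 41/10
  v_R = (−(9/5) + 41/10) / (2·(1/2)) = 23/10 m/s
check:
stop time T_s = (23/10)/1 = 2.3000 s
robot in T_r: 2.3000·0.2000 = 0.4600 m
braking distance = 2.3000²/(2·1.0000) = 2.6450 m
human closes 1.6000·2.5000 = 4.0000 m
C+Z_d+Z_r = 0.2000+0.0600+0.0500 = 0.3100 m
sum ≈ 0.4600+2.6450+4.0000+0.3100 ≈ 7.4150 m = S ✓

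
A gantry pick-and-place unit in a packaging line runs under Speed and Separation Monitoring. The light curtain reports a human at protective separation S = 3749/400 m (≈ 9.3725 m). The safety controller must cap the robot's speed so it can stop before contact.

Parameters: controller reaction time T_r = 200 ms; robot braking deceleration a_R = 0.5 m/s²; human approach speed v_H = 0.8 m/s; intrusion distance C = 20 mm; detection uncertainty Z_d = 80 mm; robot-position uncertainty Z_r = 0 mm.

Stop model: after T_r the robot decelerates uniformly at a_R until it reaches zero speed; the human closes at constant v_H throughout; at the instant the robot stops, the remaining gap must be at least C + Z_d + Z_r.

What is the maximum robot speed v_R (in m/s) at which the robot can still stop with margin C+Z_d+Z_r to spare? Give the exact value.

v_R_max = 9/4 m/s = 2.2500 m/s

collect terms ⇒ (1)·v_R² + (9/5)·v_R + (-729/80) = 0
  disc = (9/5)² − 4·(1)·(-729/80) = 3969/100 ; √disc = 63/10
  v_R = (−(9/5) + 63/10) / (2·(1)) = 9/4 m/s
check:
T_s = v_R/a_R = (9/4)/(1/2) = 4.5000 s
reaction-phase robot travel = 2.2500·0.2000 = 0.4500 m
robot covers 2.2500·4.5000 − ½·0.5000·4.5000² = 5.0625 m while stopping
human closes 0.8000·4.7000 = 3.7600 m
margins: 0.0200+0.0800+0.0000 = 0.1000 m
sum ≈ 0.4500+5.0625+3.7600+0.1000 ≈ 9.3725 m = S ✓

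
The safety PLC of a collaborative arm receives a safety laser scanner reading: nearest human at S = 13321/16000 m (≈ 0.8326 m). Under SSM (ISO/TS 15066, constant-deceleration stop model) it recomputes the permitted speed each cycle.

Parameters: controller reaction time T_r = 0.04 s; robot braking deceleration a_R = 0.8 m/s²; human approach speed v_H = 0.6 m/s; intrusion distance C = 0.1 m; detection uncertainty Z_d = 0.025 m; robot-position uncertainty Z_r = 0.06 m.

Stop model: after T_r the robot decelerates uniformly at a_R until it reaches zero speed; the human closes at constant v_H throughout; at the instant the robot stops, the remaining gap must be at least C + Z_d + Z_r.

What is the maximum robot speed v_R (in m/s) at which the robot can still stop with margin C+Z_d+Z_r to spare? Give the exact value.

v_R_max = 11/20 m/s = 0.5500 m/s

at the boundary: (5/8)·v² + (79/100)·v + (-9977/16000) = 0
  disc = (79/100)² − 4·(5/8)·(-9977/16000) = 349281/160000 ; √disc = 591/400
  v_R = (−(79/100) + 591/400) / (2·(5/8)) = 11/20 m/s
check:
T_s = v_R/a_R = (11/20)/(4/5) = 0.6875 s
reaction-phase robot travel = 0.5500·0.0400 = 0.0220 m
braking distance = 0.5500²/(2·0.8000) = 0.1891 m
human closes 0.6000·0.7275 = 0.4365 m
C+Z_d+Z_r = 0.1000+0.0250+0.0600 = 0.1850 m
sum ≈ 0.0220+0.1891+0.4365+0.1850 ≈ 0.8326 m = S ✓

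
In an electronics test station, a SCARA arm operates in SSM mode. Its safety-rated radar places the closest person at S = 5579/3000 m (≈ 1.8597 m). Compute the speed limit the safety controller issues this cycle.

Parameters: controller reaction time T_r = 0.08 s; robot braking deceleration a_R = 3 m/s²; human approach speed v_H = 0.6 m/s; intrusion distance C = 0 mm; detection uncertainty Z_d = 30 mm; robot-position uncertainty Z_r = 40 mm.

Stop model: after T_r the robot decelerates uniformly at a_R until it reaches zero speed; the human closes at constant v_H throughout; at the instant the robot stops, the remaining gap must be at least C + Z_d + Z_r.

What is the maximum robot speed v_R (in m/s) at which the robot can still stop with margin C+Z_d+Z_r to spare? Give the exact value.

collect terms ⇒ (1/6)·v_R² + (7/25)·v_R + (-209/120) = 0
  disc = (7/25)² − 4·(1/6)·(-209/120) = 27889/22500 ; √disc = 167/150
  v_R = (−(7/25) + 167/150) / (2·(1/6)) = 5/2 m/s
check:
T_s = v_R/a_R = (5/2)/3 = 0.8333 s
robot covers v_R·T_r = 2.5000·0.0800 = 0.2000 m before braking
robot under decel: 2.5000²/(2·3.0000) = 1.0417 m
human closes 0.6000·0.9133 = 0.5480 m
margins: 0.0000+0.0300+0.0400 = 0.0700 m
sum ≈ 0.2000+1.0417+0.5480+0.0700 ≈ 1.8597 m = S ✓

v_R_max = 5/2 m/s = 2.5000 m/s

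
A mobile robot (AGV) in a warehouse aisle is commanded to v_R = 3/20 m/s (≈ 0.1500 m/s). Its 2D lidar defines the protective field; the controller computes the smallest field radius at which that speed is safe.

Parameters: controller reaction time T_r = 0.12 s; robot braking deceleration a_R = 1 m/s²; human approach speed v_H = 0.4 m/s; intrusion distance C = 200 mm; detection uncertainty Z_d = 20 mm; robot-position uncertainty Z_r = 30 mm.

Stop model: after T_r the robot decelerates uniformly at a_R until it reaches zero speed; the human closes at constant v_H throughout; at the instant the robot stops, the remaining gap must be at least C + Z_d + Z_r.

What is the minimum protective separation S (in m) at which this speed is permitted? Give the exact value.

S_min = 1549/4000 m = 0.3872 m

stop time T_s = (3/20)/1 = 0.1500 s
reaction-phase robot travel = 0.1500·0.1200 = 0.0180 m
robot under decel: 0.1500²/(2·1.0000) = 0.0112 m
human over T_r+T_s: 0.4000·(0.1200+0.1500) = 0.1080 m
margins: 0.2000+0.0200+0.0300 = 0.2500 m
S_min ≈ 0.0180+0.0112+0.1080+0.2500  ⇒  S_min = 1549/4000 m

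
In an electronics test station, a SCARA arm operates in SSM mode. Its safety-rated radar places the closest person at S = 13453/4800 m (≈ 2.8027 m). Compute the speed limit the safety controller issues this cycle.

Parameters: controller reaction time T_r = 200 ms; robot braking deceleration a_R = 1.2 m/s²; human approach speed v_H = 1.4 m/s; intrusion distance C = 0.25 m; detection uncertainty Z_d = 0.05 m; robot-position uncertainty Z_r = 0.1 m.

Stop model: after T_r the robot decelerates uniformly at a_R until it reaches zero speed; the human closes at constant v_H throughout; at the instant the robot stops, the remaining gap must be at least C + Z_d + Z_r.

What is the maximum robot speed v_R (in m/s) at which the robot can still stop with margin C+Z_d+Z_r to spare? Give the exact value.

v_R_max = 23/20 m/s = 1.1500 m/s

at the boundary: (5/12)·v² + (41/30)·v + (-10189/4800) = 0
  disc = (41/30)² − 4·(5/12)·(-10189/4800) = 8649/1600 ; √disc = 93/40
  v_R = (−(41/30) + 93/40) / (2·(5/12)) = 23/20 m/s
check:
braking lasts T_s = (23/20)/(6/5) = 0.9583 s
robot in T_r: 1.1500·0.2000 = 0.2300 m
robot under decel: 1.1500²/(2·1.2000) = 0.5510 m
person approaches 1.4000·(0.2000+0.9583) = 1.6217 m
margins: 0.2500+0.0500+0.1000 = 0.4000 m
sum ≈ 0.2300+0.5510+1.6217+0.4000 ≈ 2.8027 m = S ✓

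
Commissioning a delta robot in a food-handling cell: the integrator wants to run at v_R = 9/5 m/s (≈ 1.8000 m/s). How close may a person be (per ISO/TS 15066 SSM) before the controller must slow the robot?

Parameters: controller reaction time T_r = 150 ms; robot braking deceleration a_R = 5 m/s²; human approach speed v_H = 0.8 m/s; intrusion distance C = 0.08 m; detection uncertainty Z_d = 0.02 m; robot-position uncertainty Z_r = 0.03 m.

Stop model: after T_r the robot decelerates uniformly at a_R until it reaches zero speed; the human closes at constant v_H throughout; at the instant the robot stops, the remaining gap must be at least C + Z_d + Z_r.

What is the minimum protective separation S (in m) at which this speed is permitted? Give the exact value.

S_min = 283/250 m = 1.1320 m

T_s = v_R/a_R = (9/5)/5 = 0.3600 s
robot covers v_R·T_r = 1.8000·0.1500 = 0.2700 m before braking
robot covers 1.8000·0.3600 − ½·5.0000·0.3600² = 0.3240 m while stopping
person approaches 0.8000·(0.1500+0.3600) = 0.4080 m
C+Z_d+Z_r = 0.0800+0.0200+0.0300 = 0.1300 m
S_min ≈ 0.2700+0.3240+0.4080+0.1300  ⇒  S_min = 283/250 m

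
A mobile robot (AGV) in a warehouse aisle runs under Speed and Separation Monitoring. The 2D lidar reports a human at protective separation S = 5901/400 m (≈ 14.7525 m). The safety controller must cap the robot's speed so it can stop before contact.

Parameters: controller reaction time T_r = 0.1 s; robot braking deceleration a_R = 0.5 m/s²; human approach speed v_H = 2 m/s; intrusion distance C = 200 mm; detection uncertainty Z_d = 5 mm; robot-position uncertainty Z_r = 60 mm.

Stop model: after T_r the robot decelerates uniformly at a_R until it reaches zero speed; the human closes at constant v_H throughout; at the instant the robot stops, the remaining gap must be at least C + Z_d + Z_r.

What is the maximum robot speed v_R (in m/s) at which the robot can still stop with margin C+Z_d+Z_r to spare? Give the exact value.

v_R_max = 9/4 m/s = 2.2500 m/s

quadratic (1)·v² + (41/10)·v + (-1143/80) = 0
  disc = (41/10)² − 4·(1)·(-1143/80) = 1849/25 ; √disc = 43/5
  v_R = (−(41/10) + 43/5) / (2·(1)) = 9/4 m/s
check:
braking lasts T_s = (9/4)/(1/2) = 4.5000 s
robot covers v_R·T_r = 2.2500·0.1000 = 0.2250 m before braking
robot covers 2.2500·4.5000 − ½·0.5000·4.5000² = 5.0625 m while stopping
human over T_r+T_s: 2.0000·(0.1000+4.5000) = 9.2000 m
C+Z_d+Z_r = 0.2000+0.0050+0.0600 = 0.2650 m
sum ≈ 0.2250+5.0625+9.2000+0.2650 ≈ 14.7525 m = S ✓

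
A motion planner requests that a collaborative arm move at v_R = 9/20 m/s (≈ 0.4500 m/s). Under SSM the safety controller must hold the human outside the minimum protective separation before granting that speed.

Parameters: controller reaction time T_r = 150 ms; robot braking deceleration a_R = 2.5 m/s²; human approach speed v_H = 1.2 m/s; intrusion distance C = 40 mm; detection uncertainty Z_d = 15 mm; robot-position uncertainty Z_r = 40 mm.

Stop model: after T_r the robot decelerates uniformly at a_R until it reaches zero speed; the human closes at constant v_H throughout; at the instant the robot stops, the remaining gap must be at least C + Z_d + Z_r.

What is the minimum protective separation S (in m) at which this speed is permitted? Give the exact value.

S_min = 599/1000 m = 0.5990 m

stop time T_s = (9/20)/(5/2) = 0.1800 s
robot in T_r: 0.4500·0.1500 = 0.0675 m
robot covers 0.4500·0.1800 − ½·2.5000·0.1800² = 0.0405 m while stopping
human over T_r+T_s: 1.2000·(0.1500+0.1800) = 0.3960 m
margins: 0.0400+0.0150+0.0400 = 0.0950 m
S_min ≈ 0.0675+0.0405+0.3960+0.0950  ⇒  S_min = 599/1000 m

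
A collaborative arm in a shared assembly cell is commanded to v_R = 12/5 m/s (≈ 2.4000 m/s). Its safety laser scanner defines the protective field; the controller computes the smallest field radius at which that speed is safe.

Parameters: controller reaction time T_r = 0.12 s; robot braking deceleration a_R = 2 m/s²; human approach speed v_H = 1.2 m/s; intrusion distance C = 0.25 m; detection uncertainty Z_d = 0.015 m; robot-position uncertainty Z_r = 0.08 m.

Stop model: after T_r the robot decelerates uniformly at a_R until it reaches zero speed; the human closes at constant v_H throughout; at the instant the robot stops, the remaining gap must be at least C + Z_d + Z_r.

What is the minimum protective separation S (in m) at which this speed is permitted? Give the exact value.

braking lasts T_s = (12/5)/2 = 1.2000 s
reaction-phase robot travel = 2.4000·0.1200 = 0.2880 m
robot under decel: 2.4000²/(2·2.0000) = 1.4400 m
human over T_r+T_s: 1.2000·(0.1200+1.2000) = 1.5840 m
residual clearance needed = 0.2500+0.0150+0.0800 = 0.3450 m
S_min ≈ 0.2880+1.4400+1.5840+0.3450  ⇒  S_min = 3657/1000 m

S_min = 3657/1000 m = 3.6570 m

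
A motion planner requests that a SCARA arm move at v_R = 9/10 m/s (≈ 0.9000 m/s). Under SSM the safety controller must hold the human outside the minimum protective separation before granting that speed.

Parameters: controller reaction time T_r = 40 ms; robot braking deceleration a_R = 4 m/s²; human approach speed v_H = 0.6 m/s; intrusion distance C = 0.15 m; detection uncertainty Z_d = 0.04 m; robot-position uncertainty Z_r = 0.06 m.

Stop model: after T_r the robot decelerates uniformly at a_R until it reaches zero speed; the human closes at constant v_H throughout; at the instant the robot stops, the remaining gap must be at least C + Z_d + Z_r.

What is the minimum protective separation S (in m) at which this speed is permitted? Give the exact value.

stop time T_s = (9/10)/4 = 0.2250 s
reaction-phase robot travel = 0.9000·0.0400 = 0.0360 m
robot under decel: 0.9000²/(2·4.0000) = 0.1013 m
person approaches 0.6000·(0.0400+0.2250) = 0.1590 m
residual clearance needed = 0.1500+0.0400+0.0600 = 0.2500 m
S_min ≈ 0.0360+0.1013+0.1590+0.2500  ⇒  S_min = 437/800 m

S_min = 437/800 m = 0.5463 m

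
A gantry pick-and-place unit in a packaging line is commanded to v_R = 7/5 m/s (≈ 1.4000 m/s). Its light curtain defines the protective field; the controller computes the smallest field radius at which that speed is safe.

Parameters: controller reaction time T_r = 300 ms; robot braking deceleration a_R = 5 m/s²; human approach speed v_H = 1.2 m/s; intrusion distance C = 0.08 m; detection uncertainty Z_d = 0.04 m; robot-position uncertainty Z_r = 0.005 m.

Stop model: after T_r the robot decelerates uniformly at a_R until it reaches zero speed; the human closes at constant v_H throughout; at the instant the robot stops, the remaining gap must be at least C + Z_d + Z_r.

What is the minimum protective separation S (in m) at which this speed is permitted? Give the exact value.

T_s = v_R/a_R = (7/5)/5 = 0.2800 s
reaction-phase robot travel = 1.4000·0.3000 = 0.4200 m
robot under decel: 1.4000²/(2·5.0000) = 0.1960 m
human over T_r+T_s: 1.2000·(0.3000+0.2800) = 0.6960 m
C+Z_d+Z_r = 0.0800+0.0400+0.0050 = 0.1250 m
S_min ≈ 0.4200+0.1960+0.6960+0.1250  ⇒  S_min = 1437/1000 m

S_min = 1437/1000 m = 1.4370 m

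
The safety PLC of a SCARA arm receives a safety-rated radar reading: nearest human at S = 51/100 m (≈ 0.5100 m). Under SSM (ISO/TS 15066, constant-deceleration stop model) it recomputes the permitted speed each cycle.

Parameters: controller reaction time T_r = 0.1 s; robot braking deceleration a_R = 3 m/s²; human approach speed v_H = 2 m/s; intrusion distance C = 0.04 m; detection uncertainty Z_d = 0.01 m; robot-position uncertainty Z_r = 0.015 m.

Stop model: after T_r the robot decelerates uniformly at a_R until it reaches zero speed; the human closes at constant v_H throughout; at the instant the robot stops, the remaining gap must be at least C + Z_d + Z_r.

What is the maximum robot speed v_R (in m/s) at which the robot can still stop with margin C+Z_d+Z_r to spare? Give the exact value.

quadratic (1/6)·v² + (23/30)·v + (-49/200) = 0
  disc = (23/30)² − 4·(1/6)·(-49/200) = 169/225 ; √disc = 13/15
  v_R = (−(23/30) + 13/15) / (2·(1/6)) = 3/10 m/s
check:
stop time T_s = (3/10)/3 = 0.1000 s
reaction-phase robot travel = 0.3000·0.1000 = 0.0300 m
robot covers 0.3000·0.1000 − ½·3.0000·0.1000² = 0.0150 m while stopping
person approaches 2.0000·(0.1000+0.1000) = 0.4000 m
C+Z_d+Z_r = 0.0400+0.0100+0.0150 = 0.0650 m
sum ≈ 0.0300+0.0150+0.4000+0.0650 ≈ 0.5100 m = S ✓

v_R_max = 3/10 m/s = 0.3000 m/s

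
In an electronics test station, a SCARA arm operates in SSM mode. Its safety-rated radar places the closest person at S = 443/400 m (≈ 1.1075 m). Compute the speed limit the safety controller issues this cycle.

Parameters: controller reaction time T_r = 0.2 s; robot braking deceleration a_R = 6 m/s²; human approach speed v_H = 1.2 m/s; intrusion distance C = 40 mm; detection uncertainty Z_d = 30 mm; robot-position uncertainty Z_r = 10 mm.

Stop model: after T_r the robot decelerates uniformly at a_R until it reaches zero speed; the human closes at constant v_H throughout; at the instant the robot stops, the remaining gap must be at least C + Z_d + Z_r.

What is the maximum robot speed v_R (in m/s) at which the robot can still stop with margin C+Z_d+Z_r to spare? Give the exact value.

collect terms ⇒ (1/12)·v_R² + (2/5)·v_R + (-63/80) = 0
  disc = (2/5)² − 4·(1/12)·(-63/80) = 169/400 ; √disc = 13/20
  v_R = (−(2/5) + 13/20) / (2·(1/12)) = 3/2 m/s
check:
braking lasts T_s = (3/2)/6 = 0.2500 s
robot covers v_R·T_r = 1.5000·0.2000 = 0.3000 m before braking
robot under decel: 1.5000²/(2·6.0000) = 0.1875 m
human closes 1.2000·0.4500 = 0.5400 m
residual clearance needed = 0.0400+0.0300+0.0100 = 0.0800 m
sum ≈ 0.3000+0.1875+0.5400+0.0800 ≈ 1.1075 m = S ✓

v_R_max = 3/2 m/s = 1.5000 m/s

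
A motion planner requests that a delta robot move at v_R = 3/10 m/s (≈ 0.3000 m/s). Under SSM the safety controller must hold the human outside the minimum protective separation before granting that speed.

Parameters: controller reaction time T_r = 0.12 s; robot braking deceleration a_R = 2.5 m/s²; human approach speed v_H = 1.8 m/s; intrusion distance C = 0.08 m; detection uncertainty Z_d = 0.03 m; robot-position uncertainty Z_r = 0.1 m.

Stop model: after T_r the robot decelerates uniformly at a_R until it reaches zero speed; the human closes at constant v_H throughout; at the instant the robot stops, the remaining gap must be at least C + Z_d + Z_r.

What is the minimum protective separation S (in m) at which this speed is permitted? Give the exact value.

S_min = 87/125 m = 0.6960 m

stop time T_s = (3/10)/(5/2) = 0.1200 s
robot covers v_R·T_r = 0.3000·0.1200 = 0.0360 m before braking
braking distance = 0.3000²/(2·2.5000) = 0.0180 m
human over T_r+T_s: 1.8000·(0.1200+0.1200) = 0.4320 m
residual clearance needed = 0.0800+0.0300+0.1000 = 0.2100 m
S_min ≈ 0.0360+0.0180+0.4320+0.2100  ⇒  S_min = 87/125 m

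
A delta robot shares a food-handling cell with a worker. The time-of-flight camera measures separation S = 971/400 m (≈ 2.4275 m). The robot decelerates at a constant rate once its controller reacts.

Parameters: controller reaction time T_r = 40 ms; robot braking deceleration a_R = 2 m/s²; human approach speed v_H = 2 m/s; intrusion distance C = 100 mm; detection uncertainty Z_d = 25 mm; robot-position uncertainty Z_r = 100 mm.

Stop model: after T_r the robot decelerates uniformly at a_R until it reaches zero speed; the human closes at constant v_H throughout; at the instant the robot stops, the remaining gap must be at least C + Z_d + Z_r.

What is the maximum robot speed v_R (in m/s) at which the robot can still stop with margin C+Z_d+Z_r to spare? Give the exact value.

at the boundary: (1/4)·v² + (26/25)·v + (-849/400) = 0
  disc = (26/25)² − 4·(1/4)·(-849/400) = 32041/10000 ; √disc = 179/100
  v_R = (−(26/25) + 179/100) / (2·(1/4)) = 3/2 m/s
check:
braking lasts T_s = (3/2)/2 = 0.7500 s
robot in T_r: 1.5000·0.0400 = 0.0600 m
robot covers 1.5000·0.7500 − ½·2.0000·0.7500² = 0.5625 m while stopping
human closes 2.0000·0.7900 = 1.5800 m
residual clearance needed = 0.1000+0.0250+0.1000 = 0.2250 m
sum ≈ 0.0600+0.5625+1.5800+0.2250 ≈ 2.4275 m = S ✓

v_R_max = 3/2 m/s = 1.5000 m/s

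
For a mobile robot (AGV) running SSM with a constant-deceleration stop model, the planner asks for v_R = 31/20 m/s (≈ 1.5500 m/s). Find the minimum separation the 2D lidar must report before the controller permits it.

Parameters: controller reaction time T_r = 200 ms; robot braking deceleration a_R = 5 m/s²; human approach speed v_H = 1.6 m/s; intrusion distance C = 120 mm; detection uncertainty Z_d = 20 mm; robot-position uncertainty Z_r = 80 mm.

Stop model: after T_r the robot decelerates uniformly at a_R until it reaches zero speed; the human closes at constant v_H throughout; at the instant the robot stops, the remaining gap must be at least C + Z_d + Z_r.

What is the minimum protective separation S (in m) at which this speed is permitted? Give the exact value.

T_s = v_R/a_R = (31/20)/5 = 0.3100 s
robot in T_r: 1.5500·0.2000 = 0.3100 m
robot under decel: 1.5500²/(2·5.0000) = 0.2402 m
human over T_r+T_s: 1.6000·(0.2000+0.3100) = 0.8160 m
margins: 0.1200+0.0200+0.0800 = 0.2200 m
S_min ≈ 0.3100+0.2402+0.8160+0.2200  ⇒  S_min = 1269/800 m

S_min = 1269/800 m = 1.5862 m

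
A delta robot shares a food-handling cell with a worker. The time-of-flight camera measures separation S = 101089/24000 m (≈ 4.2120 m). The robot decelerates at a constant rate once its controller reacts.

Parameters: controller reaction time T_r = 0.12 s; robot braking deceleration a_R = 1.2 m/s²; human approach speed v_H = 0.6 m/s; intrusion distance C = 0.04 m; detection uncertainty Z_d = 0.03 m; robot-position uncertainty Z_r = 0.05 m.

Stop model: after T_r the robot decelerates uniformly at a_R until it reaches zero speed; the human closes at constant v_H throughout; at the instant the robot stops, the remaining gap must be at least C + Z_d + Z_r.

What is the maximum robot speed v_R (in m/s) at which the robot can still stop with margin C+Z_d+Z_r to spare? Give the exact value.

v_R_max = 49/20 m/s = 2.4500 m/s

at the boundary: (5/12)·v² + (31/50)·v + (-96481/24000) = 0
  disc = (31/50)² − 4·(5/12)·(-96481/24000) = 2550409/360000 ; √disc = 1597/600
  v_R = (−(31/50) + 1597/600) / (2·(5/12)) = 49/20 m/s
check:
stop time T_s = (49/20)/(6/5) = 2.0417 s
reaction-phase robot travel = 2.4500·0.1200 = 0.2940 m
robot under decel: 2.4500²/(2·1.2000) = 2.5010 m
person approaches 0.6000·(0.1200+2.0417) = 1.2970 m
margins: 0.0400+0.0300+0.0500 = 0.1200 m
sum ≈ 0.2940+2.5010+1.2970+0.1200 ≈ 4.2120 m = S ✓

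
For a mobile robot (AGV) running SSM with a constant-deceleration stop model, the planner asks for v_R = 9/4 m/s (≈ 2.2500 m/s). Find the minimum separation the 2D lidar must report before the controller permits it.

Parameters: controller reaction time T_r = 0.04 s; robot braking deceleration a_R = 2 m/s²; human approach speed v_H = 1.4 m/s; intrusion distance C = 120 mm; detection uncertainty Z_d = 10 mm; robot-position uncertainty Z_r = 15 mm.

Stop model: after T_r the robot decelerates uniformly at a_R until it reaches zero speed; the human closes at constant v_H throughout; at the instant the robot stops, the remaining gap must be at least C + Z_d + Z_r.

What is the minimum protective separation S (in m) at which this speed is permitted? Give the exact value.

T_s = v_R/a_R = (9/4)/2 = 1.1250 s
robot covers v_R·T_r = 2.2500·0.0400 = 0.0900 m before braking
robot covers 2.2500·1.1250 − ½·2.0000·1.1250² = 1.2656 m while stopping
human closes 1.4000·1.1650 = 1.6310 m
residual clearance needed = 0.1200+0.0100+0.0150 = 0.1450 m
S_min ≈ 0.0900+1.2656+1.6310+0.1450  ⇒  S_min = 25053/8000 m

S_min = 25053/8000 m = 3.1316 m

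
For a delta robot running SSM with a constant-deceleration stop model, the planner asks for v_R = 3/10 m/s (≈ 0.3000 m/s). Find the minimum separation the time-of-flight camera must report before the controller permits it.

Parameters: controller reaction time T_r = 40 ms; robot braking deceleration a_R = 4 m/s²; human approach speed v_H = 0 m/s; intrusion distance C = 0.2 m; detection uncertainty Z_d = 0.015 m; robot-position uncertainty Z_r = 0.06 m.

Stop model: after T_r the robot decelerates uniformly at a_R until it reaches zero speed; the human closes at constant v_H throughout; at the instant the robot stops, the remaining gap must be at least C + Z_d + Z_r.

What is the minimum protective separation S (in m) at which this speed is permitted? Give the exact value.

S_min = 1193/4000 m = 0.2983 m

T_s = v_R/a_R = (3/10)/4 = 0.0750 s
robot in T_r: 0.3000·0.0400 = 0.0120 m
robot under decel: 0.3000²/(2·4.0000) = 0.0112 m
human over T_r+T_s: 0.0000·(0.0400+0.0750) = 0.0000 m
margins: 0.2000+0.0150+0.0600 = 0.2750 m
S_min ≈ 0.0120+0.0112+0.0000+0.2750  ⇒  S_min = 1193/4000 m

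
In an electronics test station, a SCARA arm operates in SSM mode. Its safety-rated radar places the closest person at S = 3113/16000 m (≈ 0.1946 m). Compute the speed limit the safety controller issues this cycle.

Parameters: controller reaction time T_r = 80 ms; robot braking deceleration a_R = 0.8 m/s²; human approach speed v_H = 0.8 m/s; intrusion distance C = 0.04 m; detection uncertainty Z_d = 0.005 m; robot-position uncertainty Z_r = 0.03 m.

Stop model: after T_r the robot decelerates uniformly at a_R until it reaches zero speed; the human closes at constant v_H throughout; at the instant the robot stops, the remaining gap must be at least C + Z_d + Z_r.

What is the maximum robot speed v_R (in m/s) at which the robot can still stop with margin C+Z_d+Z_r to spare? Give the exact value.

collect terms ⇒ (5/8)·v_R² + (27/25)·v_R + (-889/16000) = 0
  disc = (27/25)² − 4·(5/8)·(-889/16000) = 208849/160000 ; √disc = 457/400
  v_R = (−(27/25) + 457/400) / (2·(5/8)) = 1/20 m/s
check:
stop time T_s = (1/20)/(4/5) = 0.0625 s
robot covers v_R·T_r = 0.0500·0.0800 = 0.0040 m before braking
robot covers 0.0500·0.0625 − ½·0.8000·0.0625² = 0.0016 m while stopping
human over T_r+T_s: 0.8000·(0.0800+0.0625) = 0.1140 m
margins: 0.0400+0.0050+0.0300 = 0.0750 m
sum ≈ 0.0040+0.0016+0.1140+0.0750 ≈ 0.1946 m = S ✓

v_R_max = 1/20 m/s = 0.0500 m/s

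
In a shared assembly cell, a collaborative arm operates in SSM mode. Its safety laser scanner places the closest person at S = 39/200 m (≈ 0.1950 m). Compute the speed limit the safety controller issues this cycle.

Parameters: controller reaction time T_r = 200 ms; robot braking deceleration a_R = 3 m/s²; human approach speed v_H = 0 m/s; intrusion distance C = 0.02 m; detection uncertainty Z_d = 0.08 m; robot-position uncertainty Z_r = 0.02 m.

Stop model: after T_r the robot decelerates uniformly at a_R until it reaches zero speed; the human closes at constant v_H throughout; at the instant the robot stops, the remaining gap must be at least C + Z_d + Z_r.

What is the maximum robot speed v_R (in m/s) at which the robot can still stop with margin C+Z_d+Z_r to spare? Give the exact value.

v_R_max = 3/10 m/s = 0.3000 m/s

collect terms ⇒ (1/6)·v_R² + (1/5)·v_R + (-3/40) = 0
  disc = (1/5)² − 4·(1/6)·(-3/40) = 9/100 ; √disc = 3/10
  v_R = (−(1/5) + 3/10) / (2·(1/6)) = 3/10 m/s
check:
T_s = v_R/a_R = (3/10)/3 = 0.1000 s
robot covers v_R·T_r = 0.3000·0.2000 = 0.0600 m before braking
robot under decel: 0.3000²/(2·3.0000) = 0.0150 m
human closes 0.0000·0.3000 = 0.0000 m
residual clearance needed = 0.0200+0.0800+0.0200 = 0.1200 m
sum ≈ 0.0600+0.0150+0.0000+0.1200 ≈ 0.1950 m = S ✓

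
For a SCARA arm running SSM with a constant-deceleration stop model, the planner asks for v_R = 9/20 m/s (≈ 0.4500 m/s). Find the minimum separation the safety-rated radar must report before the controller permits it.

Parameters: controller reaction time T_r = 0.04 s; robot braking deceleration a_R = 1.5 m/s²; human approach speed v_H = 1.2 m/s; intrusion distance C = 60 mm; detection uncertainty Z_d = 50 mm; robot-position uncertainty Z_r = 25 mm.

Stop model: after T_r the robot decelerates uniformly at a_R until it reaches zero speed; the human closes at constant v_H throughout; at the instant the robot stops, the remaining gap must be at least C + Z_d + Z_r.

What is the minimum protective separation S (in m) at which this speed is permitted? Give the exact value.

S_min = 1257/2000 m = 0.6285 m

stop time T_s = (9/20)/(3/2) = 0.3000 s
robot in T_r: 0.4500·0.0400 = 0.0180 m
robot covers 0.4500·0.3000 − ½·1.5000·0.3000² = 0.0675 m while stopping
human over T_r+T_s: 1.2000·(0.0400+0.3000) = 0.4080 m
margins: 0.0600+0.0500+0.0250 = 0.1350 m
S_min ≈ 0.0180+0.0675+0.4080+0.1350  ⇒  S_min = 1257/2000 m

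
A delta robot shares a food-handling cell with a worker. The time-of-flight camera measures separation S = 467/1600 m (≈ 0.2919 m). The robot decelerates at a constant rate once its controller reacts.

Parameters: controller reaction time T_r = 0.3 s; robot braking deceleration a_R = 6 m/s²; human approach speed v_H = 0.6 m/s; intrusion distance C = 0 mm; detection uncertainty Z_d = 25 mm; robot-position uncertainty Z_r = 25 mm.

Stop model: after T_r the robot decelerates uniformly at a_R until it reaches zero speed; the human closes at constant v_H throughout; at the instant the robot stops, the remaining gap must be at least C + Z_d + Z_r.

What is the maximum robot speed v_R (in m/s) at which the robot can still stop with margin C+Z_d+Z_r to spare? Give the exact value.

quadratic (1/12)·v² + (2/5)·v + (-99/1600) = 0
  disc = (2/5)² − 4·(1/12)·(-99/1600) = 289/1600 ; √disc = 17/40
  v_R = (−(2/5) + 17/40) / (2·(1/12)) = 3/20 m/s
check:
T_s = v_R/a_R = (3/20)/6 = 0.0250 s
robot covers v_R·T_r = 0.1500·0.3000 = 0.0450 m before braking
robot covers 0.1500·0.0250 − ½·6.0000·0.0250² = 0.0019 m while stopping
human over T_r+T_s: 0.6000·(0.3000+0.0250) = 0.1950 m
C+Z_d+Z_r = 0.0000+0.0250+0.0250 = 0.0500 m
sum ≈ 0.0450+0.0019+0.1950+0.0500 ≈ 0.2919 m = S ✓

v_R_max = 3/20 m/s = 0.1500 m/s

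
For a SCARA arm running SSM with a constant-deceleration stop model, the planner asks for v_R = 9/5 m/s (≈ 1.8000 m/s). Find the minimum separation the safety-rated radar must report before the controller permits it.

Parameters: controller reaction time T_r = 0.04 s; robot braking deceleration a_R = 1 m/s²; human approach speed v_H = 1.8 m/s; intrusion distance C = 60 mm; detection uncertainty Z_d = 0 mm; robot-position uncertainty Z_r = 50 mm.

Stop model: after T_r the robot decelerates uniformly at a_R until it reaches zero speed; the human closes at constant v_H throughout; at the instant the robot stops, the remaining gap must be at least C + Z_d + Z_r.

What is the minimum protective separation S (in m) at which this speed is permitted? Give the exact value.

S_min = 2557/500 m = 5.1140 m

braking lasts T_s = (9/5)/1 = 1.8000 s
robot covers v_R·T_r = 1.8000·0.0400 = 0.0720 m before braking
robot covers 1.8000·1.8000 − ½·1.0000·1.8000² = 1.6200 m while stopping
person approaches 1.8000·(0.0400+1.8000) = 3.3120 m
residual clearance needed = 0.0600+0.0000+0.0500 = 0.1100 m
S_min ≈ 0.0720+1.6200+3.3120+0.1100  ⇒  S_min = 2557/500 m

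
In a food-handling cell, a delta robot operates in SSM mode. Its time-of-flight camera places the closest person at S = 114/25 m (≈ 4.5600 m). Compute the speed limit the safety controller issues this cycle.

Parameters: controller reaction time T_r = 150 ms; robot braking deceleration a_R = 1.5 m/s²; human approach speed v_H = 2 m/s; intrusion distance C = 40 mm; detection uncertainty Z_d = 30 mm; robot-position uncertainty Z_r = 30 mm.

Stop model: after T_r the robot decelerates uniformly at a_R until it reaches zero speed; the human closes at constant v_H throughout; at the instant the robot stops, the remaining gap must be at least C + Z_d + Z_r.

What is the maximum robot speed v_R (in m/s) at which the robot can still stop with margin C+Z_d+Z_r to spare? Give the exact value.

v_R_max = 39/20 m/s = 1.9500 m/s

at the boundary: (1/3)·v² + (89/60)·v + (-104/25) = 0
  disc = (89/60)² − 4·(1/3)·(-104/25) = 27889/3600 ; √disc = 167/60
  v_R = (−(89/60) + 167/60) / (2·(1/3)) = 39/20 m/s
check:
stop time T_s = (39/20)/(3/2) = 1.3000 s
reaction-phase robot travel = 1.9500·0.1500 = 0.2925 m
robot covers 1.9500·1.3000 − ½·1.5000·1.3000² = 1.2675 m while stopping
person approaches 2.0000·(0.1500+1.3000) = 2.9000 m
margins: 0.0400+0.0300+0.0300 = 0.1000 m
sum ≈ 0.2925+1.2675+2.9000+0.1000 ≈ 4.5600 m = S ✓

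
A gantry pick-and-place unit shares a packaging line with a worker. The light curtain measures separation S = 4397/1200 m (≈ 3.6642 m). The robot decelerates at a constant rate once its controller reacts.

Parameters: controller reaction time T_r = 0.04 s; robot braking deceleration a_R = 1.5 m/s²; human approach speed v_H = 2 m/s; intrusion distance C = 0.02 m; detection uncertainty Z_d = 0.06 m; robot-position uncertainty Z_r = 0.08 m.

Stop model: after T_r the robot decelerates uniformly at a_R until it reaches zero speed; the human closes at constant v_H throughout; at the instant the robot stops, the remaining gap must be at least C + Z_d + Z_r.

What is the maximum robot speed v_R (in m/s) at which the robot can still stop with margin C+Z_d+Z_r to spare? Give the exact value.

v_R_max = 7/4 m/s = 1.7500 m/s

collect terms ⇒ (1/3)·v_R² + (103/75)·v_R + (-4109/1200) = 0
  disc = (103/75)² − 4·(1/3)·(-4109/1200) = 16129/2500 ; √disc = 127/50
  v_R = (−(103/75) + 127/50) / (2·(1/3)) = 7/4 m/s
check:
T_s = v_R/a_R = (7/4)/(3/2) = 1.1667 s
reaction-phase robot travel = 1.7500·0.0400 = 0.0700 m
robot covers 1.7500·1.1667 − ½·1.5000·1.1667² = 1.0208 m while stopping
human over T_r+T_s: 2.0000·(0.0400+1.1667) = 2.4133 m
C+Z_d+Z_r = 0.0200+0.0600+0.0800 = 0.1600 m
sum ≈ 0.0700+1.0208+2.4133+0.1600 ≈ 3.6642 m = S ✓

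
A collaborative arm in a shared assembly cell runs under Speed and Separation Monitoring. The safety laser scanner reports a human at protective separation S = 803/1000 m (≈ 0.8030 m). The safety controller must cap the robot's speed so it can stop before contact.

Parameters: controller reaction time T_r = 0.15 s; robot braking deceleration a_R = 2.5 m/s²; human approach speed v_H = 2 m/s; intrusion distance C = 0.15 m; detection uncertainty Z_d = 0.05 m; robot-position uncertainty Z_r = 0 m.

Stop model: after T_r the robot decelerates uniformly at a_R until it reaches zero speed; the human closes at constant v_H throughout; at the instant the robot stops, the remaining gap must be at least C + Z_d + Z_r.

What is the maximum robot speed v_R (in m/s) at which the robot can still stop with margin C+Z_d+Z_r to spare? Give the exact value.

at the boundary: (1/5)·v² + (19/20)·v + (-303/1000) = 0
  disc = (19/20)² − 4·(1/5)·(-303/1000) = 11449/10000 ; √disc = 107/100
  v_R = (−(19/20) + 107/100) / (2·(1/5)) = 3/10 m/s
check:
stop time T_s = (3/10)/(5/2) = 0.1200 s
reaction-phase robot travel = 0.3000·0.1500 = 0.0450 m
braking distance = 0.3000²/(2·2.5000) = 0.0180 m
person approaches 2.0000·(0.1500+0.1200) = 0.5400 m
C+Z_d+Z_r = 0.1500+0.0500+0.0000 = 0.2000 m
sum ≈ 0.0450+0.0180+0.5400+0.2000 ≈ 0.8030 m = S ✓

v_R_max = 3/10 m/s = 0.3000 m/s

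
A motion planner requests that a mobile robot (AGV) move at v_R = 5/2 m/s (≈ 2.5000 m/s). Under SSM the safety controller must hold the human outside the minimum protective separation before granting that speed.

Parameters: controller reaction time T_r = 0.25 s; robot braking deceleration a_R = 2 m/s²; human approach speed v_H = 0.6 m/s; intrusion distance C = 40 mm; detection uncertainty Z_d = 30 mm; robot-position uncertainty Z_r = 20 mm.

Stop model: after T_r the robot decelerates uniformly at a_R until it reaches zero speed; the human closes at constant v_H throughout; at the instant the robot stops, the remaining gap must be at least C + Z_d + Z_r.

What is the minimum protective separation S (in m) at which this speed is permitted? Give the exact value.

S_min = 1271/400 m = 3.1775 m

braking lasts T_s = (5/2)/2 = 1.2500 s
reaction-phase robot travel = 2.5000·0.2500 = 0.6250 m
robot covers 2.5000·1.2500 − ½·2.0000·1.2500² = 1.5625 m while stopping
person approaches 0.6000·(0.2500+1.2500) = 0.9000 m
margins: 0.0400+0.0300+0.0200 = 0.0900 m
S_min ≈ 0.6250+1.5625+0.9000+0.0900  ⇒  S_min = 1271/400 m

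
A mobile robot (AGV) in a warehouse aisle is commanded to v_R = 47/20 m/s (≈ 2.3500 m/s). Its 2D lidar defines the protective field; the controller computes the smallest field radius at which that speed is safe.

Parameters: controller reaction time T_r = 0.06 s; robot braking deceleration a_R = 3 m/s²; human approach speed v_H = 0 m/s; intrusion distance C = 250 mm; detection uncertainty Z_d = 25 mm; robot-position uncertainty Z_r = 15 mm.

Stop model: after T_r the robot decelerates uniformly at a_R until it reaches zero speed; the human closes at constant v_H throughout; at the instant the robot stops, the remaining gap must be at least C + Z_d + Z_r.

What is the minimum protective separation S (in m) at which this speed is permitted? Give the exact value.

S_min = 16217/12000 m = 1.3514 m

braking lasts T_s = (47/20)/3 = 0.7833 s
robot covers v_R·T_r = 2.3500·0.0600 = 0.1410 m before braking
braking distance = 2.3500²/(2·3.0000) = 0.9204 m
person approaches 0.0000·(0.0600+0.7833) = 0.0000 m
C+Z_d+Z_r = 0.2500+0.0250+0.0150 = 0.2900 m
S_min ≈ 0.1410+0.9204+0.0000+0.2900  ⇒  S_min = 16217/12000 m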